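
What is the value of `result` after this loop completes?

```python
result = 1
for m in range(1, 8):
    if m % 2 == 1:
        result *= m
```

Product of odd numbers 1 to 7
`result` takes the values: 1 → 3 → 15 → 105

Answer: 105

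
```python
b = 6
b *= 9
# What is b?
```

Trace:
`b = 6` → b = 6
`b *= 9` → b = 54
So b = 54

Answer: 54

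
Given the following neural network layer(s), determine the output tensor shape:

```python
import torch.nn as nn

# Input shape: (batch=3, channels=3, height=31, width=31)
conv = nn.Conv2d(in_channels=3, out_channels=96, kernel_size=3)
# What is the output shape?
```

Input: (3, 3, 31, 31) -> Output: (3, 96, 29, 29)

Answer: (3, 96, 29, 29)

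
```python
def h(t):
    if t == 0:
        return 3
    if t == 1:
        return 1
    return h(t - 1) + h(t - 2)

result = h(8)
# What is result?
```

Build up from base cases: h(0)=3, h(1)=1, h(2)=4, h(3)=5, h(4)=9, h(5)=14, h(6)=23, ..., h(8)=60

Answer: 60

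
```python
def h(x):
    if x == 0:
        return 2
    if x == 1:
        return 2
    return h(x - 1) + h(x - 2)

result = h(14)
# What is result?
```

Build up from base cases: h(0)=2, h(1)=2, h(2)=4, h(3)=6, h(4)=10, h(5)=16, h(6)=26, ..., h(14)=1220

Answer: 1220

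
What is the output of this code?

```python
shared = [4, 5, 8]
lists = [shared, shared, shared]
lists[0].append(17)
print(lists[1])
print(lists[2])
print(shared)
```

Key concept: list of same reference.
Step by step:
`shared = [4, 5, 8]` → shared = [4, 5, 8]
`lists = [shared, shared, shared]` → lists = [[4, 5, 8], [4, 5, 8], [4, 5, 8]]
`lists[0].append(17)` → shared = [4, 5, 8, 17]; lists = [[4, 5, 8, 17], [4, 5, 8, 17], [4, 5, 8, 17]]
`print(lists[1])` → prints [4, 5, 8, 17]
`print(lists[2])` → prints [4, 5, 8, 17]
`print(shared)` → prints [4, 5, 8, 17]

Answer:
[4, 5, 8, 17]
[4, 5, 8, 17]
[4, 5, 8, 17]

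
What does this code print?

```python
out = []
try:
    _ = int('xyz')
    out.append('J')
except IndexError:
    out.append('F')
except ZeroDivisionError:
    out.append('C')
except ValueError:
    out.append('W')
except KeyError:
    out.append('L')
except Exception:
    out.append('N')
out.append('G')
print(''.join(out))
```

Execution trace: 'W' (except ValueError) → 'G' (after the try/except). Output: WG

Answer: WG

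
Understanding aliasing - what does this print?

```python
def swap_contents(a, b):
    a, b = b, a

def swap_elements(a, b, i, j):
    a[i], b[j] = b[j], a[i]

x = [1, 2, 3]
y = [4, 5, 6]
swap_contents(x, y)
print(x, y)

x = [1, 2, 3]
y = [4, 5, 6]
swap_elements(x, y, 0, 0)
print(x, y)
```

Key concept: parameter rebinding vs mutation.
Step by step:
`x = [1, 2, 3]` → x = [1, 2, 3]
`y = [4, 5, 6]` → y = [4, 5, 6]
`swap_contents(x, y)` → no visible change to tracked variables
`print(x, y)` → prints [1, 2, 3] [4, 5, 6]
`x = [1, 2, 3]` → x = [1, 2, 3]
`y = [4, 5, 6]` → y = [4, 5, 6]
`swap_elements(x, y, 0, 0)` → x = [4, 2, 3]; y = [1, 5, 6]
`print(x, y)` → prints [4, 2, 3] [1, 5, 6]

Answer:
[1, 2, 3] [4, 5, 6]
[4, 2, 3] [1, 5, 6]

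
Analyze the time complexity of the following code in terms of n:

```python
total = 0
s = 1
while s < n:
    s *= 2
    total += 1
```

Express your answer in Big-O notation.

Each loop level contributes: log n. Multiplying the contributions gives O(log n).

Answer: O(log n)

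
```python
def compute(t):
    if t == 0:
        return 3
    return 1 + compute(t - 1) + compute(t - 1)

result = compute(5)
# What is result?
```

compute(t) = 1 + 2·compute(t-1), compute(0)=3. Closed form: (3+1)·2^5 - 1 = 127.

Answer: 127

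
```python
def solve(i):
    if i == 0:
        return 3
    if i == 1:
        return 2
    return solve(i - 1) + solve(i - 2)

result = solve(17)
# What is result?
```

Build up from base cases: solve(0)=3, solve(1)=2, solve(2)=5, solve(3)=7, solve(4)=12, solve(5)=19, solve(6)=31, ..., solve(17)=6155

Answer: 6155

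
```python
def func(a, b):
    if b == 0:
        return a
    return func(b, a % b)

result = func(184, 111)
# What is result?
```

func(184, 111) -> func(111, 73) -> func(73, 38) -> func(38, 35) -> func(35, 3) -> func(3, 2) -> func(2, 1) -> func(1, 0) -> 1

Answer: 1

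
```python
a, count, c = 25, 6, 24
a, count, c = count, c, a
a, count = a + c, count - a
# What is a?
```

Trace:
`a, count, c = 25, 6, 24` → a = 25; count = 6; c = 24
`a, count, c = count, c, a` → a = 6; count = 24; c = 25
`a, count = a + c, count - a` → a = 31; count = 18
So a = 31

Answer: 31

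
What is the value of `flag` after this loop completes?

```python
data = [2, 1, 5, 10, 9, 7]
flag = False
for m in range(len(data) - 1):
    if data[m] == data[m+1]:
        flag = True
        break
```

Check consecutive duplicates in [2, 1, 5, 10, 9, 7]
`flag` takes the values: False

Answer: False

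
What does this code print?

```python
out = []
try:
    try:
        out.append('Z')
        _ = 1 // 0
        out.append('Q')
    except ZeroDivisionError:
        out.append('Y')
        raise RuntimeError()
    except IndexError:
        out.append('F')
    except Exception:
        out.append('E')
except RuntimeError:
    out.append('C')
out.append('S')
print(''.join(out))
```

Execution trace: 'Z' (inner try body) → 'Y' (inner except ZeroDivisionError) → 'C' (outer except RuntimeError) → 'S' (after the try/except). Output: ZYCS

Answer: ZYCS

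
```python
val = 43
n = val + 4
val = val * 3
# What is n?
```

Trace:
`val = 43` → val = 43
`n = val + 4` → n = 47
`val = val * 3` → val = 129
So n = 47

Answer: 47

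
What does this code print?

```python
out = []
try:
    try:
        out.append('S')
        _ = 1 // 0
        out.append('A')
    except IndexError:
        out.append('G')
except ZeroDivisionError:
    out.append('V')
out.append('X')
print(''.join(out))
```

Execution trace: 'S' (try body) → 'V' (outer except ZeroDivisionError) → 'X' (after the try/except). Output: SVX

Answer: SVX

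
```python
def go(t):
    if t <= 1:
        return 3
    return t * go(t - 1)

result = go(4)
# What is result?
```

go(4) = 4 * 3 * 2 * 3 = 72

Answer: 72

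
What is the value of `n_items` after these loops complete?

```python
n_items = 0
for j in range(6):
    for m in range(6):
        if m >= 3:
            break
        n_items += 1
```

Inner breaks at 3, outer runs 6 times
`n_items` takes the values: 0 → 1 → 2 → 3 → 4 → 5 → 6 → 7 → 8 → 9 → 10 → 11 → 12 → 13 → 14 → 15 → 16 → 17 → 18

Answer: 18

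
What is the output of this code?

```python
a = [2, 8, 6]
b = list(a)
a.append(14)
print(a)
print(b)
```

Key concept: list() constructor creates copy.
Step by step:
`a = [2, 8, 6]` → a = [2, 8, 6]
`b = list(a)` → b = [2, 8, 6]
`a.append(14)` → a = [2, 8, 6, 14]
`print(a)` → prints [2, 8, 6, 14]
`print(b)` → prints [2, 8, 6]

Answer:
[2, 8, 6, 14]
[2, 8, 6]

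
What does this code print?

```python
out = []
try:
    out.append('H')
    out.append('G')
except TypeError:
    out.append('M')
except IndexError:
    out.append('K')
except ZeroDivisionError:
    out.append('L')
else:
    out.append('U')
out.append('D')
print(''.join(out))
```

Execution trace: 'H' (try body) → 'G' (try body, no exception) → 'U' (else) → 'D' (after the try/except). Output: HGUD

Answer: HGUD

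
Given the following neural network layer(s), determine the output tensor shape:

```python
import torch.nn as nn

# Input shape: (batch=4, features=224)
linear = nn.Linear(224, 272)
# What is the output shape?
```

Input: (4, 224) -> Output: (4, 272)

Answer: (4, 272)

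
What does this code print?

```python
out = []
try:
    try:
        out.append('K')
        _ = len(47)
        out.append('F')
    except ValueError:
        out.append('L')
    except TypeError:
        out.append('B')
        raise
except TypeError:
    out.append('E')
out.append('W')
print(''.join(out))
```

Execution trace: 'K' (inner try body) → 'B' (inner except TypeError) → 'E' (outer except TypeError) → 'W' (after the try/except). Output: KBEW

Answer: KBEW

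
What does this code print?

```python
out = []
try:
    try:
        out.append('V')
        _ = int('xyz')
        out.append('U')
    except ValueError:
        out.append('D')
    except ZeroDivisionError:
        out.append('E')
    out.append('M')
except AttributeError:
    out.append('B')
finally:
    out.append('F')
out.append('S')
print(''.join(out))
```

Execution trace: 'V' (inner try body) → 'D' (inner except ValueError) → 'M' (try body, no exception) → 'F' (finally) → 'S' (after the try/except). Output: VDMFS

Answer: VDMFS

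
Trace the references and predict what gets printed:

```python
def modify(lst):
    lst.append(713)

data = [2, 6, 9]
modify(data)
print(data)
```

Key concept: function modifies passed list.
Step by step:
`data = [2, 6, 9]` → data = [2, 6, 9]
`modify(data)` → data = [2, 6, 9, 713]
`print(data)` → prints [2, 6, 9, 713]

Answer: [2, 6, 9, 713]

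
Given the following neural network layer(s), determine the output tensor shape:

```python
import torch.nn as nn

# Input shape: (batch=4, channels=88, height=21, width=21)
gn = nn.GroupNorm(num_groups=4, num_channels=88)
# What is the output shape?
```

Input: (4, 88, 21, 21) -> Output: (4, 88, 21, 21)

Answer: (4, 88, 21, 21)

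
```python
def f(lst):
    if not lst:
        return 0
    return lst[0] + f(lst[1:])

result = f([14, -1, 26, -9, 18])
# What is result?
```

14 + (-1) + 26 + (-9) + 18 + 0 = 48

Answer: 48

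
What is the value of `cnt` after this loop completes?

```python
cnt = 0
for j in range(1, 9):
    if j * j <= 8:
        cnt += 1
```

Count numbers where j² ≤ 8
`cnt` takes the values: 0 → 1 → 2

Answer: 2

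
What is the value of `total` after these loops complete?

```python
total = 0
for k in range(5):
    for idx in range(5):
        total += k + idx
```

Sum of all k+idx for k,idx in 5x5
`total` takes the values: 0 → 1 → 3 → 6 → 10 → 11 → 13 → 16 → 20 → 25 → 27 → 30 → 34 → 39 → 45 → 48 → 52 → 57 → 63 → 70 → 74 → 79 → 85 → 92 → 100

Answer: 100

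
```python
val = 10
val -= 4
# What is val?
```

Trace:
`val = 10` → val = 10
`val -= 4` → val = 6
So val = 6

Answer: 6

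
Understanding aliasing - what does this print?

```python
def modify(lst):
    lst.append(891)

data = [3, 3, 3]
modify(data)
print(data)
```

Key concept: function modifies passed list.
Step by step:
`data = [3, 3, 3]` → data = [3, 3, 3]
`modify(data)` → data = [3, 3, 3, 891]
`print(data)` → prints [3, 3, 3, 891]

Answer: [3, 3, 3, 891]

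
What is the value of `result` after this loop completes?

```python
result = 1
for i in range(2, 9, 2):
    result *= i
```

Product of even numbers 2 to 8
`result` takes the values: 1 → 2 → 8 → 48 → 384

Answer: 384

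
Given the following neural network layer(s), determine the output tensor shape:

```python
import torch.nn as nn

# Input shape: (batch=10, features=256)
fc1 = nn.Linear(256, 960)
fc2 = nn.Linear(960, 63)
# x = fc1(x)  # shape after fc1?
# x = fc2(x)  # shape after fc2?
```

Input: (10, 256) -> after fc1: (10, 960) -> Output: (10, 63)

Answer: (10, 63)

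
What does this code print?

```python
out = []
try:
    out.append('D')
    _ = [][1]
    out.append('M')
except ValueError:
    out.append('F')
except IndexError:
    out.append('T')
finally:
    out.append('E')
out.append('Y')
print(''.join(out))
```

Execution trace: 'D' (try body) → 'T' (except IndexError) → 'E' (finally) → 'Y' (after the try/except). Output: DTEY

Answer: DTEY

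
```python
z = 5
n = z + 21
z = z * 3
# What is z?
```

Trace:
`z = 5` → z = 5
`n = z + 21` → n = 26
`z = z * 3` → z = 15
So z = 15

Answer: 15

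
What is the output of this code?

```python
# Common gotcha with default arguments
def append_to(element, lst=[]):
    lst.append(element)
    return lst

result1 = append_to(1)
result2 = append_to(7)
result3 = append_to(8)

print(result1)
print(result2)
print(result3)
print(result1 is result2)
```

Key concept: mutable default argument gotcha.
Step by step:
`result1 = append_to(1)` → result1 = [1]
`result2 = append_to(7)` → result1 = [1, 7] (same object as result2); result2 = [1, 7] (same object as result1)
`result3 = append_to(8)` → result1 = [1, 7, 8] (same object as result2, result3); result2 = [1, 7, 8] (same object as result1, result3); result3 = [1, 7, 8] (same object as result1, result2)
`print(result1)` → prints [1, 7, 8]
`print(result2)` → prints [1, 7, 8]
`print(result3)` → prints [1, 7, 8]
`print(result1 is result2)` → prints True

Answer:
[1, 7, 8]
[1, 7, 8]
[1, 7, 8]
True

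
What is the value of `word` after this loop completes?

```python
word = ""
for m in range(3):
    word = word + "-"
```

Repeat '-' 3 times
`word` takes the values: "" → "-" → "--" → "---"

Answer: "---"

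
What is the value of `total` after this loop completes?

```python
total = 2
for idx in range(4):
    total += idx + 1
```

Start at 2, add 1 to 4 = 12
`total` takes the values: 2 → 3 → 5 → 8 → 12

Answer: 12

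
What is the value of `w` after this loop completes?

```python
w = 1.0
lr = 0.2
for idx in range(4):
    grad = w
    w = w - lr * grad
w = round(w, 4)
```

Gradient descent: w = 1.0 * (1 - 0.2)^4
`w` takes the values: 1.0 → 0.8 → 0.64 → 0.512 → 0.4096

Answer: 0.4096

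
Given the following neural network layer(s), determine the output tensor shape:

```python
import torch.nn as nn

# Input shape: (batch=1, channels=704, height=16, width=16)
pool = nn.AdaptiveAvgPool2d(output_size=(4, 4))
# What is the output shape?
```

Input: (1, 704, 16, 16) -> Output: (1, 704, 4, 4)

Answer: (1, 704, 4, 4)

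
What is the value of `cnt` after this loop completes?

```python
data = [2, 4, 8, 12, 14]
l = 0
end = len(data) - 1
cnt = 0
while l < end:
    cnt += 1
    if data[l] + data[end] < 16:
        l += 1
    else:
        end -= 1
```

Steps to find pair summing to 16
`cnt` takes the values: 0 → 1 → 2 → 3 → 4

Answer: 4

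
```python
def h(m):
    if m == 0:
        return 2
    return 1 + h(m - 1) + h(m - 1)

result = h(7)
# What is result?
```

h(m) = 1 + 2·h(m-1), h(0)=2. Closed form: (2+1)·2^7 - 1 = 383.

Answer: 383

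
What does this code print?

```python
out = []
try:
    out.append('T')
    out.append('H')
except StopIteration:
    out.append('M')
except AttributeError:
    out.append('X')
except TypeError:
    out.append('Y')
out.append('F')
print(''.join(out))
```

Execution trace: 'T' (try body) → 'H' (try body, no exception) → 'F' (after the try/except). Output: THF

Answer: THF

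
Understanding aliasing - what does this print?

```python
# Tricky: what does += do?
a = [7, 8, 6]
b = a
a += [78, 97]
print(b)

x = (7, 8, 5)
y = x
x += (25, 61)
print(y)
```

Key concept: += behavior differs for mutable vs immutable.
Step by step:
`a = [7, 8, 6]` → a = [7, 8, 6]
`b = a` → b = [7, 8, 6] (same object as a)
`a += [78, 97]` → a = [7, 8, 6, 78, 97] (same object as b); b = [7, 8, 6, 78, 97] (same object as a)
`print(b)` → prints [7, 8, 6, 78, 97]
`x = (7, 8, 5)` → x = (7, 8, 5)
`y = x` → y = (7, 8, 5)
`x += (25, 61)` → x = (7, 8, 5, 25, 61)
`print(y)` → prints (7, 8, 5)

Answer:
[7, 8, 6, 78, 97]
(7, 8, 5)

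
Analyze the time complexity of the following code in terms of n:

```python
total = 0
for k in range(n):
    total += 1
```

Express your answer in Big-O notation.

Each loop level contributes: n. Multiplying the contributions gives O(n).

Answer: O(n)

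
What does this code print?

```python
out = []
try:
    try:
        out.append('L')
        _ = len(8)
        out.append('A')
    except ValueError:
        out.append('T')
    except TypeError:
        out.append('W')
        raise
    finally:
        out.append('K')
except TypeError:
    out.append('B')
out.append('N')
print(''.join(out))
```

Execution trace: 'L' (inner try body) → 'W' (inner except TypeError) → 'K' (inner finally) → 'B' (outer except TypeError) → 'N' (after the try/except). Output: LWKBN

Answer: LWKBN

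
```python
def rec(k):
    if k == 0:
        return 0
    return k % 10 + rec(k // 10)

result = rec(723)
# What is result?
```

Sum of digits of 723: 3 + 2 + 7 = 12

Answer: 12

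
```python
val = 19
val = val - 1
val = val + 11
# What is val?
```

Trace:
`val = 19` → val = 19
`val = val - 1` → val = 18
`val = val + 11` → val = 29
So val = 29

Answer: 29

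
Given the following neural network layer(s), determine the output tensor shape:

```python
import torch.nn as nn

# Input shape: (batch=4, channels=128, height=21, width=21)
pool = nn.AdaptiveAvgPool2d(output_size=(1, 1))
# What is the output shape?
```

Input: (4, 128, 21, 21) -> Output: (4, 128, 1, 1)

Answer: (4, 128, 1, 1)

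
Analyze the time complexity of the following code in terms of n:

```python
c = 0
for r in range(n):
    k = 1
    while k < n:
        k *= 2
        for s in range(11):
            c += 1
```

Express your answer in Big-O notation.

Each loop level contributes: n × log n × 1. Multiplying the contributions gives O(n log n).

Answer: O(n log n)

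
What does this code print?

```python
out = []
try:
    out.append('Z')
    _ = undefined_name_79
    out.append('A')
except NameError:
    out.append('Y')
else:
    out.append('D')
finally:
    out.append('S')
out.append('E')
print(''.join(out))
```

Execution trace: 'Z' (try body) → 'Y' (except NameError) → 'S' (finally) → 'E' (after the try/except). Output: ZYSE

Answer: ZYSE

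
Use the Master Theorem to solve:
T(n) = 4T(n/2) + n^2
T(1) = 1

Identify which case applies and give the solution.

a=4, b=2, f(n)=n^2. log_2(4) = 2. Since c=2 = 2, Case 2 applies: T(n) = Θ(n^log_b(a) · log n) = O(n^2 log n).

Answer: O(n^2 log n) - Case 2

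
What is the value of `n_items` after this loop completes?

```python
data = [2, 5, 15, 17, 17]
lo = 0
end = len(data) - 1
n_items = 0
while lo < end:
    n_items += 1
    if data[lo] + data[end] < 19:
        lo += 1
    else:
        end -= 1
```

Steps to find pair summing to 19
`n_items` takes the values: 0 → 1 → 2 → 3 → 4

Answer: 4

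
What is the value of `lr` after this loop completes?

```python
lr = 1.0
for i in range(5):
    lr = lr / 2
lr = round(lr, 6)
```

Halving LR 5 times: 1 / 2^5
`lr` takes the values: 1.0 → 0.5 → 0.25 → 0.125 → 0.0625 → 0.03125

Answer: 0.03125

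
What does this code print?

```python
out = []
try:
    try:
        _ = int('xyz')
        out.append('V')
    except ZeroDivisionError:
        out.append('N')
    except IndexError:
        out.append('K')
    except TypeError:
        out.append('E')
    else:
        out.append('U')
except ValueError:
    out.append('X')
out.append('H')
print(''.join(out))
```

Execution trace: 'X' (outer except ValueError) → 'H' (after the try/except). Output: XH

Answer: XH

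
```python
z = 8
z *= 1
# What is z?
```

Trace:
`z = 8` → z = 8
`z *= 1` → z = 8
So z = 8

Answer: 8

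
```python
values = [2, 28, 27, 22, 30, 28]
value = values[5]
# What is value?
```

Trace:
`values = [2, 28, 27, 22, 30, 28]` → values = [2, 28, 27, 22, 30, 28]
`value = values[5]` → value = 28
So value = 28

Answer: 28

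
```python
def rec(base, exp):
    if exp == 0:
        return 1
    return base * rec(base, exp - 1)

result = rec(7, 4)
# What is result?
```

rec(7, 4) = 7 * 7 * 7 * 7 = 2401

Answer: 2401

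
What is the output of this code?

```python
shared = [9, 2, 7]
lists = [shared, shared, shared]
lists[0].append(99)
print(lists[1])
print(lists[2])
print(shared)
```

Key concept: list of same reference.
Step by step:
`shared = [9, 2, 7]` → shared = [9, 2, 7]
`lists = [shared, shared, shared]` → lists = [[9, 2, 7], [9, 2, 7], [9, 2, 7]]
`lists[0].append(99)` → shared = [9, 2, 7, 99]; lists = [[9, 2, 7, 99], [9, 2, 7, 99], [9, 2, 7, 99]]
`print(lists[1])` → prints [9, 2, 7, 99]
`print(lists[2])` → prints [9, 2, 7, 99]
`print(shared)` → prints [9, 2, 7, 99]

Answer:
[9, 2, 7, 99]
[9, 2, 7, 99]
[9, 2, 7, 99]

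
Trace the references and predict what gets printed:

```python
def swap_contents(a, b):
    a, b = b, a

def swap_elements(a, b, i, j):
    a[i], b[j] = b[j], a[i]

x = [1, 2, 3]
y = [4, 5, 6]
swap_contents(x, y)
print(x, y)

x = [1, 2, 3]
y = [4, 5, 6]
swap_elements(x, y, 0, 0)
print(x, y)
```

Key concept: parameter rebinding vs mutation.
Step by step:
`x = [1, 2, 3]` → x = [1, 2, 3]
`y = [4, 5, 6]` → y = [4, 5, 6]
`swap_contents(x, y)` → no visible change to tracked variables
`print(x, y)` → prints [1, 2, 3] [4, 5, 6]
`x = [1, 2, 3]` → x = [1, 2, 3]
`y = [4, 5, 6]` → y = [4, 5, 6]
`swap_elements(x, y, 0, 0)` → x = [4, 2, 3]; y = [1, 5, 6]
`print(x, y)` → prints [4, 2, 3] [1, 5, 6]

Answer:
[1, 2, 3] [4, 5, 6]
[4, 2, 3] [1, 5, 6]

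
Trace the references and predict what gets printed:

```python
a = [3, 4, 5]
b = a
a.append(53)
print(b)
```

Key concept: basic list aliasing.
Step by step:
`a = [3, 4, 5]` → a = [3, 4, 5]
`b = a` → b = [3, 4, 5] (same object as a)
`a.append(53)` → a = [3, 4, 5, 53] (same object as b); b = [3, 4, 5, 53] (same object as a)
`print(b)` → prints [3, 4, 5, 53]

Answer: [3, 4, 5, 53]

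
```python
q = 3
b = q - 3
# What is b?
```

Trace:
`q = 3` → q = 3
`b = q - 3` → b = 0
So b = 0

Answer: 0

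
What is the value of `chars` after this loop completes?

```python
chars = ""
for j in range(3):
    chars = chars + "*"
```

Repeat '*' 3 times
`chars` takes the values: "" → "*" → "**" → "***"

Answer: "***"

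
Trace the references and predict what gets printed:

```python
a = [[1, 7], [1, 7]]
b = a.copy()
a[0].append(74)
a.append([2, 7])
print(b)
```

Key concept: shallow copy with nested lists.
Step by step:
`a = [[1, 7], [1, 7]]` → a = [[1, 7], [1, 7]]
`b = a.copy()` → b = [[1, 7], [1, 7]]
`a[0].append(74)` → a = [[1, 7, 74], [1, 7]]; b = [[1, 7, 74], [1, 7]]
`a.append([2, 7])` → a = [[1, 7, 74], [1, 7], [2, 7]]
`print(b)` → prints [[1, 7, 74], [1, 7]]

Answer: [[1, 7, 74], [1, 7]]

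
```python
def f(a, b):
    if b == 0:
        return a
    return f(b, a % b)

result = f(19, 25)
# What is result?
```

f(19, 25) -> f(25, 19) -> f(19, 6) -> f(6, 1) -> f(1, 0) -> 1

Answer: 1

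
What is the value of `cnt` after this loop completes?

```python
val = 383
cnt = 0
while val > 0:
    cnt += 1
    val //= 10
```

Count digits by repeated division by 10
`cnt` takes the values: 0 → 1 → 2 → 3

Answer: 3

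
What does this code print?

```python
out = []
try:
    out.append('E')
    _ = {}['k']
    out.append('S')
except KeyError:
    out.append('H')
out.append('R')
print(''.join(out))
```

Execution trace: 'E' (try body) → 'H' (except KeyError) → 'R' (after the try/except). Output: EHR

Answer: EHR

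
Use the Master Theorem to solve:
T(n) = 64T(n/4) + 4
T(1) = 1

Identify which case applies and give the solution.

a=64, b=4, f(n)=4. log_4(64) = 3. Since c=0 < 3, Case 1 applies: T(n) = Θ(n^log_b(a)) = O(n^3).

Answer: O(n^3) - Case 1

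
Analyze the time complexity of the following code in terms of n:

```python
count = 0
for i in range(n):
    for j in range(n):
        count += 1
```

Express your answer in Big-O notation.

Each loop level contributes: n × n. Multiplying the contributions gives O(n^2).

Answer: O(n^2)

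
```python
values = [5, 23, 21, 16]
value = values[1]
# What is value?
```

Trace:
`values = [5, 23, 21, 16]` → values = [5, 23, 21, 16]
`value = values[1]` → value = 23
So value = 23

Answer: 23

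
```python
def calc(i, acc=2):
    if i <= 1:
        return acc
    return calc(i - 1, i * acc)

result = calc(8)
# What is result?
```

Accumulator trace (n, acc): (8, 2) -> (7, 16) -> (6, 112) -> (5, 672) -> (4, 3360) -> (3, 13440) -> (2, 40320) -> (1, 80640) -> return 80640

Answer: 80640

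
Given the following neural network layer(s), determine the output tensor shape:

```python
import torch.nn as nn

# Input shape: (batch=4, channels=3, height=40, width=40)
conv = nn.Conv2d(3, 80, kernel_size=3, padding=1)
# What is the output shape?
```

Input: (4, 3, 40, 40) -> Output: (4, 80, 40, 40)

Answer: (4, 80, 40, 40)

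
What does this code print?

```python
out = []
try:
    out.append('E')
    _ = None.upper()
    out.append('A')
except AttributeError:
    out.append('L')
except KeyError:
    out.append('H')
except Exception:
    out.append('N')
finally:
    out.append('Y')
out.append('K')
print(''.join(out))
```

Execution trace: 'E' (try body) → 'L' (except AttributeError) → 'Y' (finally) → 'K' (after the try/except). Output: ELYK

Answer: ELYK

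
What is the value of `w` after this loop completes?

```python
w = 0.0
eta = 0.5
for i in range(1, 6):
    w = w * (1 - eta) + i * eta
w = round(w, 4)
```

Moving average with lr=0.5
`w` takes the values: 0.0 → 0.5 → 1.25 → 2.125 → 3.0625 → 4.03125 → 4.0312

Answer: 4.0312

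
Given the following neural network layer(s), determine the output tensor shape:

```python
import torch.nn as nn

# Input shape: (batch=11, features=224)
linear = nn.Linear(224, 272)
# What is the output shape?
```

Input: (11, 224) -> Output: (11, 272)

Answer: (11, 272)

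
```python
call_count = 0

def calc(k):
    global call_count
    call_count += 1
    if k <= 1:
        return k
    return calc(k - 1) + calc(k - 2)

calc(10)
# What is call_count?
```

Calls(k) = 1 + Calls(k-1) + Calls(k-2); Calls(0)=Calls(1)=1. For k=10 this gives 177.

Answer: 177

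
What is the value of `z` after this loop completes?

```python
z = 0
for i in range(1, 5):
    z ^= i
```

XOR of 1 to 4
`z` takes the values: 0 → 1 → 3 → 0 → 4

Answer: 4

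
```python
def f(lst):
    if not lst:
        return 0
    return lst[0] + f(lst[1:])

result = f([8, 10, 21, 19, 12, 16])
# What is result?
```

8 + 10 + 21 + 19 + 12 + 16 + 0 = 86

Answer: 86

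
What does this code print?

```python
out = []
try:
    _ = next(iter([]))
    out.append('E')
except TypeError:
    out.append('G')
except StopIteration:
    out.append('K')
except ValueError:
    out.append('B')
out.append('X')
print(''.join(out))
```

Execution trace: 'K' (except StopIteration) → 'X' (after the try/except). Output: KX

Answer: KX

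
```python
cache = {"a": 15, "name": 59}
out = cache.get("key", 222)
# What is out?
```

Trace:
`cache = {"a": 15, "name": 59}` → cache = {'a': 15, 'name': 59}
`out = cache.get("key", 222)` → out = 222
So out = 222

Answer: 222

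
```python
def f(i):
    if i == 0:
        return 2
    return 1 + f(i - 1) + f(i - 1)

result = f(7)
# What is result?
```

f(i) = 1 + 2·f(i-1), f(0)=2. Closed form: (2+1)·2^7 - 1 = 383.

Answer: 383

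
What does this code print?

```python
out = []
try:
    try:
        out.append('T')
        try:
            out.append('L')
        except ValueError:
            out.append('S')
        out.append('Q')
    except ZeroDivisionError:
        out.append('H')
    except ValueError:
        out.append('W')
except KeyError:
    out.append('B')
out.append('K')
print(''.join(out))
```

Execution trace: 'T' (try body) → 'L' (inner try body, no exception) → 'Q' (try body, no exception) → 'K' (after the try/except). Output: TLQK

Answer: TLQK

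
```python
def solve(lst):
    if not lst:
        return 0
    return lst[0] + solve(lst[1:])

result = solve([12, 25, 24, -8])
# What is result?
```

12 + 25 + 24 + (-8) + 0 = 53

Answer: 53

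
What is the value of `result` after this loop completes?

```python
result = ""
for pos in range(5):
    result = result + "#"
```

Repeat '#' 5 times
`result` takes the values: "" → "#" → "##" → "###" → "####" → "#####"

Answer: "#####"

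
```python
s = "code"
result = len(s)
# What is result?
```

Trace:
`s = "code"` → s = 'code'
`result = len(s)` → result = 4
So result = 4

Answer: 4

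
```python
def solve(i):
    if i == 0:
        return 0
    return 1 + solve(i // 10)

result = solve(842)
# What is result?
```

Count of digits of 842: 3

Answer: 3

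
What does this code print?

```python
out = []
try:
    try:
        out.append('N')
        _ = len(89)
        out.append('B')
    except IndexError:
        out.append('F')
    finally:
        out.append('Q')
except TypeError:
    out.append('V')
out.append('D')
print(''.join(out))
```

Execution trace: 'N' (try body) → 'Q' (finally) → 'V' (outer except TypeError) → 'D' (after the try/except). Output: NQVD

Answer: NQVD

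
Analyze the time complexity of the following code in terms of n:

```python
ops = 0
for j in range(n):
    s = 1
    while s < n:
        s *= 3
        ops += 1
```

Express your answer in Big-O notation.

Each loop level contributes: n × log n. Multiplying the contributions gives O(n log n).

Answer: O(n log n)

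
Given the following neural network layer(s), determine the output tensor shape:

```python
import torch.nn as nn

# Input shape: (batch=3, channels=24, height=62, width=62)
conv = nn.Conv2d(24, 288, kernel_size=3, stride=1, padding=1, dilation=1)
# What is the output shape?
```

Input: (3, 24, 62, 62) -> Output: (3, 288, 62, 62)

Answer: (3, 288, 62, 62)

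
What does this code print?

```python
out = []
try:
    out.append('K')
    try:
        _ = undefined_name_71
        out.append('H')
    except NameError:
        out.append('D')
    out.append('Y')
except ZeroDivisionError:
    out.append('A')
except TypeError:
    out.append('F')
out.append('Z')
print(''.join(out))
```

Execution trace: 'K' (try body) → 'D' (inner except NameError) → 'Y' (try body, no exception) → 'Z' (after the try/except). Output: KDYZ

Answer: KDYZ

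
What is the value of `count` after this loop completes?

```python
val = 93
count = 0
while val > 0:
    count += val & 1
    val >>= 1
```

Count set bits in 93 (binary: 0b1011101)
`count` takes the values: 0 → 1 → 2 → 3 → 4 → 5

Answer: 5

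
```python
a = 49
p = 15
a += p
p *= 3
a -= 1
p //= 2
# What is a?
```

Trace:
`a = 49` → a = 49
`p = 15` → p = 15
`a += p` → a = 64
`p *= 3` → p = 45
`a -= 1` → a = 63
`p //= 2` → p = 22
So a = 63

Answer: 63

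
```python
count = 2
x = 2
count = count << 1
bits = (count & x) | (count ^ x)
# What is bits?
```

Trace:
`count = 2` → count = 2
`x = 2` → x = 2
`count = count << 1` → count = 4
`bits = (count & x) | (count ^ x)` → bits = 6
So bits = 6

Answer: 6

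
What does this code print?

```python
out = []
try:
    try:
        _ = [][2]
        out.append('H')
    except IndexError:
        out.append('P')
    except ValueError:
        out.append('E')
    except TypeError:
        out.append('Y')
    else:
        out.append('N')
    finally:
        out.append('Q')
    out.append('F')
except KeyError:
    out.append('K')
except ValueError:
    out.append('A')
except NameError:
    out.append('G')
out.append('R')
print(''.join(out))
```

Execution trace: 'P' (inner except IndexError) → 'Q' (inner finally) → 'F' (try body, no exception) → 'R' (after the try/except). Output: PQFR

Answer: PQFR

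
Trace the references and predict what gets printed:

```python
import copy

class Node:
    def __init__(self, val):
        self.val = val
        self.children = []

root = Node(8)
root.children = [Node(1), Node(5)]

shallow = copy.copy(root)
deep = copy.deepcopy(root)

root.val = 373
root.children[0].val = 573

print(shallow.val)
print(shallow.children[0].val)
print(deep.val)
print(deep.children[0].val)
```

Key concept: deep copy with custom objects.
Step by step:
`root = Node(8)` → root = Node(val=8, children=[])
`root.children = [Node(1), Node(5)]` → root = Node(val=8, children=[Node(val=1, children=[]), Node(val=5, children=[])])
`shallow = copy.copy(root)` → shallow = Node(val=8, children=[Node(val=1, children=[]), Node(val=5, children=[])])
`deep = copy.deepcopy(root)` → deep = Node(val=8, children=[Node(val=1, children=[]), Node(val=5, children=[])])
`root.val = 373` → root = Node(val=373, children=[Node(val=1, children=[]), Node(val=5, children=[])])
`root.children[0].val = 573` → root = Node(val=373, children=[Node(val=573, children=[]), Node(val=5, children=[])]); shallow = Node(val=8, children=[Node(val=573, children=[]), Node(val=5, children=[])])
`print(shallow.val)` → prints 8
`print(shallow.children[0].val)` → prints 573
`print(deep.val)` → prints 8
`print(deep.children[0].val)` → prints 1

Answer:
8
573
8
1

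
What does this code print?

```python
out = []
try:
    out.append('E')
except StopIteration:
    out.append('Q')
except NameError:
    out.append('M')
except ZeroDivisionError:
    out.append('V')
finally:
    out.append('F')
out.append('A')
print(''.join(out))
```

Execution trace: 'E' (try body, no exception) → 'F' (finally) → 'A' (after the try/except). Output: EFA

Answer: EFA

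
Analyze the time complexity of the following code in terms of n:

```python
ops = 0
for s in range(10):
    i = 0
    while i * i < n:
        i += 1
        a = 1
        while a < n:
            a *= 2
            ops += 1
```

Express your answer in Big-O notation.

Each loop level contributes: 1 × √n × log n. Multiplying the contributions gives O(√n log n).

Answer: O(√n log n)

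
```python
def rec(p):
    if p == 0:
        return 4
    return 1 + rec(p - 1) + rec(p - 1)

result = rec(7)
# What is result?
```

rec(p) = 1 + 2·rec(p-1), rec(0)=4. Closed form: (4+1)·2^7 - 1 = 639.

Answer: 639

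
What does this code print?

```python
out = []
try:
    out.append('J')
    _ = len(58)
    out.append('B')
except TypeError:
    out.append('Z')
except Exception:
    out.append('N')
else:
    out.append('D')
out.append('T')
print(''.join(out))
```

Execution trace: 'J' (try body) → 'Z' (except TypeError) → 'T' (after the try/except). Output: JZT

Answer: JZT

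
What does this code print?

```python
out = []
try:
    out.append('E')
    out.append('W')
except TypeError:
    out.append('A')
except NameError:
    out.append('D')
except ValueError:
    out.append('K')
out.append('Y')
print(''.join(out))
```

Execution trace: 'E' (try body) → 'W' (try body, no exception) → 'Y' (after the try/except). Output: EWY

Answer: EWY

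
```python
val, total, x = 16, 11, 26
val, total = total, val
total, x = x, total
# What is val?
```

Trace:
`val, total, x = 16, 11, 26` → val = 16; total = 11; x = 26
`val, total = total, val` → val = 11; total = 16
`total, x = x, total` → total = 26; x = 16
So val = 11

Answer: 11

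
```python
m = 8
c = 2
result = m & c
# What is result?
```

Trace:
`m = 8` → m = 8
`c = 2` → c = 2
`result = m & c` → result = 0
So result = 0

Answer: 0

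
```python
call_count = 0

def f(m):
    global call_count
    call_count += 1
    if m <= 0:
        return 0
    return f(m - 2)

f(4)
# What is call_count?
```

Linear recursion stepping by 2: 3 calls from m=4 down to ≤0.

Answer: 3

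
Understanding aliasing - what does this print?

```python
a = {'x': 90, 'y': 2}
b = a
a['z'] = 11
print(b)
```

Key concept: dict aliasing.
Step by step:
`a = {'x': 90, 'y': 2}` → a = {'x': 90, 'y': 2}
`b = a` → b = {'x': 90, 'y': 2} (same object as a)
`a['z'] = 11` → a = {'x': 90, 'y': 2, 'z': 11} (same object as b); b = {'x': 90, 'y': 2, 'z': 11} (same object as a)
`print(b)` → prints {'x': 90, 'y': 2, 'z': 11}

Answer: {'x': 90, 'y': 2, 'z': 11}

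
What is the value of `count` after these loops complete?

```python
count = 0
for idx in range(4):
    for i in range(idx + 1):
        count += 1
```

Triangle: 1 + 2 + ... + 4
`count` takes the values: 0 → 1 → 2 → 3 → 4 → 5 → 6 → 7 → 8 → 9 → 10

Answer: 10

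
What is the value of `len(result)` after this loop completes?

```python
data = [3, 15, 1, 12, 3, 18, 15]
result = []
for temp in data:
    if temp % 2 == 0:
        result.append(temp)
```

Count even numbers in [3, 15, 1, 12, 3, 18, 15]
`result` takes the values: [] → [12] → [12, 18]
So `len(result)` = 2

Answer: 2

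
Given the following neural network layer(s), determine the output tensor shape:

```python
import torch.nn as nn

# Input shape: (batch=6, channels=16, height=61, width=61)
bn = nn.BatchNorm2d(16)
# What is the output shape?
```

Input: (6, 16, 61, 61) -> Output: (6, 16, 61, 61)

Answer: (6, 16, 61, 61)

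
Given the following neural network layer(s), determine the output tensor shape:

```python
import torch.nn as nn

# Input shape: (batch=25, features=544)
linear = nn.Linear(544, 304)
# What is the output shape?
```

Input: (25, 544) -> Output: (25, 304)

Answer: (25, 304)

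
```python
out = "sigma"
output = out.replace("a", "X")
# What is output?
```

Trace:
`out = "sigma"` → out = 'sigma'
`output = out.replace("a", "X")` → output = 'sigmX'
So output = 'sigmX'

Answer: 'sigmX'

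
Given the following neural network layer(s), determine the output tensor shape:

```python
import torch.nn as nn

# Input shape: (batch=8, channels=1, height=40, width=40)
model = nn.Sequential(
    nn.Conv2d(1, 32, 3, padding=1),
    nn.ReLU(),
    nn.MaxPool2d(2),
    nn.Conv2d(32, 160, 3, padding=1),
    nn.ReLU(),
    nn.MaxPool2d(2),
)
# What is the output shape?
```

Input: (8, 1, 40, 40) -> after first Conv2d: (8, 32, 40, 40) -> after first MaxPool2d: (8, 32, 20, 20) -> after second Conv2d: (8, 160, 20, 20) -> Output: (8, 160, 10, 10)

Answer: (8, 160, 10, 10)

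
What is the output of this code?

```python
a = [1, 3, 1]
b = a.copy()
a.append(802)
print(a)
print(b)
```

Key concept: list.copy() creates independent copy.
Step by step:
`a = [1, 3, 1]` → a = [1, 3, 1]
`b = a.copy()` → b = [1, 3, 1]
`a.append(802)` → a = [1, 3, 1, 802]
`print(a)` → prints [1, 3, 1, 802]
`print(b)` → prints [1, 3, 1]

Answer:
[1, 3, 1, 802]
[1, 3, 1]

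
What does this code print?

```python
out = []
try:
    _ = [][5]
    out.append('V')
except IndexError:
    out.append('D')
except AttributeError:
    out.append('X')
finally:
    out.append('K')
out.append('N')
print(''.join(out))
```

Execution trace: 'D' (except IndexError) → 'K' (finally) → 'N' (after the try/except). Output: DKN

Answer: DKN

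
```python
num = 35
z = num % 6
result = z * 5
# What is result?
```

Trace:
`num = 35` → num = 35
`z = num % 6` → z = 5
`result = z * 5` → result = 25
So result = 25

Answer: 25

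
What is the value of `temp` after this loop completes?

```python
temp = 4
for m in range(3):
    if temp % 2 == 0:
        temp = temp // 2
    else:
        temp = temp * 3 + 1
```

Collatz-style transformation from 4
`temp` takes the values: 4 → 2 → 1 → 4

Answer: 4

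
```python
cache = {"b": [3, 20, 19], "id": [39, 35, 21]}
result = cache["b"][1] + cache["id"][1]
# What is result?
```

Trace:
`cache = {"b": [3, 20, 19], "id": [39, 35, 21]}` → cache = {'b': [3, 20, 19], 'id': [39, 35, 21]}
`result = cache["b"][1] + cache["id"][1]` → result = 55
So result = 55

Answer: 55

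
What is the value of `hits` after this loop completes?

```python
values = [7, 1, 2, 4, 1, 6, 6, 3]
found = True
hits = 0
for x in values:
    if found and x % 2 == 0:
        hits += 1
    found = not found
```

Count even values at even positions
`hits` takes the values: 0 → 1 → 2

Answer: 2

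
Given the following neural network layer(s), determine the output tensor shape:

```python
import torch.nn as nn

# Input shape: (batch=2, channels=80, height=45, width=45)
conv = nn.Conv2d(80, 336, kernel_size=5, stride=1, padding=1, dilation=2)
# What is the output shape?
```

Input: (2, 80, 45, 45) -> Output: (2, 336, 39, 39)

Answer: (2, 336, 39, 39)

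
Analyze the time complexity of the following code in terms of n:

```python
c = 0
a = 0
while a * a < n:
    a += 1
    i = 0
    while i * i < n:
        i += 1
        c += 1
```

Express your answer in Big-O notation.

Each loop level contributes: √n × √n. Multiplying the contributions gives O(n).

Answer: O(n)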